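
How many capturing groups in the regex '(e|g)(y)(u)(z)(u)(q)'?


To count capturing groups, count each '(' that starts a group.
Pattern: '(e|g)(y)(u)(z)(u)(q)'
Walking through the pattern:
  Position 0: '(' -> group #1
  Position 5: '(' -> group #2
  Position 8: '(' -> group #3
  Position 11: '(' -> group #4
  Position 14: '(' -> group #5
  Position 17: '(' -> group #6
Total capturing groups: 6

6


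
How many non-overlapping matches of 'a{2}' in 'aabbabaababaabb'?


Pattern 'a{2}' matches exactly 2 consecutive a's (greedy, non-overlapping).
String: 'aabbabaababaabb'
Scanning for runs of a's:
  Run at pos 0: 'aa' (length 2) -> 1 match(es)
  Run at pos 4: 'a' (length 1) -> 0 match(es)
  Run at pos 6: 'aa' (length 2) -> 1 match(es)
  Run at pos 9: 'a' (length 1) -> 0 match(es)
  Run at pos 11: 'aa' (length 2) -> 1 match(es)
Matches found: ['aa', 'aa', 'aa']
Total: 3

3


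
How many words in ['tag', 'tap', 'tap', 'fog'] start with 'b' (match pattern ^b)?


Pattern ^b anchors to start of word. Check which words begin with 'b':
  'tag' -> no
  'tap' -> no
  'tap' -> no
  'fog' -> no
Matching words: []
Count: 0

0


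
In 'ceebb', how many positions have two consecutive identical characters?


Looking for consecutive identical characters in 'ceebb':
  pos 0-1: 'c' vs 'e' -> different
  pos 1-2: 'e' vs 'e' -> MATCH ('ee')
  pos 2-3: 'e' vs 'b' -> different
  pos 3-4: 'b' vs 'b' -> MATCH ('bb')
Consecutive identical pairs: ['ee', 'bb']
Count: 2

2


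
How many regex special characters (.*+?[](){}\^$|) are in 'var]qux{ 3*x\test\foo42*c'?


Regex special characters are: . * + ? [ ] ( ) { } \ ^ $ |
Scanning 'var]qux{ 3*x\test\foo42*c':
  pos 3: ']' -> SPECIAL
  pos 7: '{' -> SPECIAL
  pos 10: '*' -> SPECIAL
  pos 12: '\' -> SPECIAL
  pos 17: '\' -> SPECIAL
  pos 23: '*' -> SPECIAL
Special chars found: [']', '{', '*', '\\', '\\', '*']
Total: 6

6


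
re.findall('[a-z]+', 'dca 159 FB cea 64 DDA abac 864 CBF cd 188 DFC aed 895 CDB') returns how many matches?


Pattern '[a-z]+' finds one or more lowercase letters.
Text: 'dca 159 FB cea 64 DDA abac 864 CBF cd 188 DFC aed 895 CDB'
Scanning for matches:
  Match 1: 'dca'
  Match 2: 'cea'
  Match 3: 'abac'
  Match 4: 'cd'
  Match 5: 'aed'
Total matches: 5

5


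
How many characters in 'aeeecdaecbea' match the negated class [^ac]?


Negated class [^ac] matches any char NOT in {a, c}
Scanning 'aeeecdaecbea':
  pos 0: 'a' -> no (excluded)
  pos 1: 'e' -> MATCH
  pos 2: 'e' -> MATCH
  pos 3: 'e' -> MATCH
  pos 4: 'c' -> no (excluded)
  pos 5: 'd' -> MATCH
  pos 6: 'a' -> no (excluded)
  pos 7: 'e' -> MATCH
  pos 8: 'c' -> no (excluded)
  pos 9: 'b' -> MATCH
  pos 10: 'e' -> MATCH
  pos 11: 'a' -> no (excluded)
Total matches: 7

7


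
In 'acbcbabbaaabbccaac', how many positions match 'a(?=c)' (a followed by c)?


Lookahead 'a(?=c)' matches 'a' only when followed by 'c'.
String: 'acbcbabbaaabbccaac'
Checking each position where char is 'a':
  pos 0: 'a' -> MATCH (next='c')
  pos 5: 'a' -> no (next='b')
  pos 8: 'a' -> no (next='a')
  pos 9: 'a' -> no (next='a')
  pos 10: 'a' -> no (next='b')
  pos 15: 'a' -> no (next='a')
  pos 16: 'a' -> MATCH (next='c')
Matching positions: [0, 16]
Count: 2

2


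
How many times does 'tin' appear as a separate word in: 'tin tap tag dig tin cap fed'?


Scanning each word for exact match 'tin':
  Word 1: 'tin' -> MATCH
  Word 2: 'tap' -> no
  Word 3: 'tag' -> no
  Word 4: 'dig' -> no
  Word 5: 'tin' -> MATCH
  Word 6: 'cap' -> no
  Word 7: 'fed' -> no
Total matches: 2

2


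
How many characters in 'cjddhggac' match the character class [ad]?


Character class [ad] matches any of: {a, d}
Scanning string 'cjddhggac' character by character:
  pos 0: 'c' -> no
  pos 1: 'j' -> no
  pos 2: 'd' -> MATCH
  pos 3: 'd' -> MATCH
  pos 4: 'h' -> no
  pos 5: 'g' -> no
  pos 6: 'g' -> no
  pos 7: 'a' -> MATCH
  pos 8: 'c' -> no
Total matches: 3

3


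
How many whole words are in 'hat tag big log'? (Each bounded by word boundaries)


Word boundaries (\b) mark the start/end of each word.
Text: 'hat tag big log'
Splitting by whitespace:
  Word 1: 'hat'
  Word 2: 'tag'
  Word 3: 'big'
  Word 4: 'log'
Total whole words: 4

4


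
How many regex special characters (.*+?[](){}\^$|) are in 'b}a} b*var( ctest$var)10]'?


Regex special characters are: . * + ? [ ] ( ) { } \ ^ $ |
Scanning 'b}a} b*var( ctest$var)10]':
  pos 1: '}' -> SPECIAL
  pos 3: '}' -> SPECIAL
  pos 6: '*' -> SPECIAL
  pos 10: '(' -> SPECIAL
  pos 17: '$' -> SPECIAL
  pos 21: ')' -> SPECIAL
  pos 24: ']' -> SPECIAL
Special chars found: ['}', '}', '*', '(', '$', ')', ']']
Total: 7

7


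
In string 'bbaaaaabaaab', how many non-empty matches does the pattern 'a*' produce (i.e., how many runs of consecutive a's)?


Pattern 'a*' matches zero or more a's. We want non-empty runs of consecutive a's.
String: 'bbaaaaabaaab'
Walking through the string to find runs of a's:
  Run 1: positions 2-6 -> 'aaaaa'
  Run 2: positions 8-10 -> 'aaa'
Non-empty runs found: ['aaaaa', 'aaa']
Count: 2

2


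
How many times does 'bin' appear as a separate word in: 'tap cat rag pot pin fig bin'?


Scanning each word for exact match 'bin':
  Word 1: 'tap' -> no
  Word 2: 'cat' -> no
  Word 3: 'rag' -> no
  Word 4: 'pot' -> no
  Word 5: 'pin' -> no
  Word 6: 'fig' -> no
  Word 7: 'bin' -> MATCH
Total matches: 1

1


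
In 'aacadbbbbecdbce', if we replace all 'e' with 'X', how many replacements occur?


re.sub('e', 'X', text) replaces every occurrence of 'e' with 'X'.
Text: 'aacadbbbbecdbce'
Scanning for 'e':
  pos 9: 'e' -> replacement #1
  pos 14: 'e' -> replacement #2
Total replacements: 2

2


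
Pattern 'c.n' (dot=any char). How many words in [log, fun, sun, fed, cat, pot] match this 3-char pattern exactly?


Pattern 'c.n' means: starts with 'c', any single char, ends with 'n'.
Checking each word (must be exactly 3 chars):
  'log' (len=3): no
  'fun' (len=3): no
  'sun' (len=3): no
  'fed' (len=3): no
  'cat' (len=3): no
  'pot' (len=3): no
Matching words: []
Total: 0

0


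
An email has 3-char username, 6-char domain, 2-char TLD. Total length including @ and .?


An email address has format: username@domain.tld
Username length: 3
'@' character: 1
Domain length: 6
'.' character: 1
TLD length: 2
Total = 3 + 1 + 6 + 1 + 2 = 13

13


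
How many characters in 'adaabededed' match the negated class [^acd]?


Negated class [^acd] matches any char NOT in {a, c, d}
Scanning 'adaabededed':
  pos 0: 'a' -> no (excluded)
  pos 1: 'd' -> no (excluded)
  pos 2: 'a' -> no (excluded)
  pos 3: 'a' -> no (excluded)
  pos 4: 'b' -> MATCH
  pos 5: 'e' -> MATCH
  pos 6: 'd' -> no (excluded)
  pos 7: 'e' -> MATCH
  pos 8: 'd' -> no (excluded)
  pos 9: 'e' -> MATCH
  pos 10: 'd' -> no (excluded)
Total matches: 4

4


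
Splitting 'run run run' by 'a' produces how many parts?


Splitting by 'a' breaks the string at each occurrence of the separator.
Text: 'run run run'
Parts after split:
  Part 1: 'run run run'
Total parts: 1

1


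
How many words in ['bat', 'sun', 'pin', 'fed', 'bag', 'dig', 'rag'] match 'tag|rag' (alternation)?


Alternation 'tag|rag' matches either 'tag' or 'rag'.
Checking each word:
  'bat' -> no
  'sun' -> no
  'pin' -> no
  'fed' -> no
  'bag' -> no
  'dig' -> no
  'rag' -> MATCH
Matches: ['rag']
Count: 1

1


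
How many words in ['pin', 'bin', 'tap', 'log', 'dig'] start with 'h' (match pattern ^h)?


Pattern ^h anchors to start of word. Check which words begin with 'h':
  'pin' -> no
  'bin' -> no
  'tap' -> no
  'log' -> no
  'dig' -> no
Matching words: []
Count: 0

0


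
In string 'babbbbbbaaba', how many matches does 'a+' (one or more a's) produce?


Pattern 'a+' matches one or more consecutive a's.
String: 'babbbbbbaaba'
Scanning for runs of a:
  Match 1: 'a' (length 1)
  Match 2: 'aa' (length 2)
  Match 3: 'a' (length 1)
Total matches: 3

3


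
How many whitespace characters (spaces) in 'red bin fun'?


\s matches whitespace characters (spaces, tabs, etc.).
Text: 'red bin fun'
This text has 3 words separated by spaces.
Number of spaces = number of words - 1 = 3 - 1 = 2

2


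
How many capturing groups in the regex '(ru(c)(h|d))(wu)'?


To count capturing groups, count each '(' that starts a group.
Pattern: '(ru(c)(h|d))(wu)'
Walking through the pattern:
  Position 0: '(' -> group #1
  Position 3: '(' -> group #2
  Position 6: '(' -> group #3
  Position 12: '(' -> group #4
Total capturing groups: 4

4


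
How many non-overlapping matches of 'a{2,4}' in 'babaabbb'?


Pattern 'a{2,4}' matches between 2 and 4 consecutive a's (greedy).
String: 'babaabbb'
Finding runs of a's and applying greedy matching:
  Run at pos 1: 'a' (length 1)
  Run at pos 3: 'aa' (length 2)
Matches: ['aa']
Count: 1

1


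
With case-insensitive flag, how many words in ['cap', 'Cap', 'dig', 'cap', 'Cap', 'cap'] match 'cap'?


Case-insensitive matching: compare each word's lowercase form to 'cap'.
  'cap' -> lower='cap' -> MATCH
  'Cap' -> lower='cap' -> MATCH
  'dig' -> lower='dig' -> no
  'cap' -> lower='cap' -> MATCH
  'Cap' -> lower='cap' -> MATCH
  'cap' -> lower='cap' -> MATCH
Matches: ['cap', 'Cap', 'cap', 'Cap', 'cap']
Count: 5

5


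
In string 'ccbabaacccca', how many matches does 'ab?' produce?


Pattern 'ab?' matches 'a' optionally followed by 'b'.
String: 'ccbabaacccca'
Scanning left to right for 'a' then checking next char:
  Match 1: 'ab' (a followed by b)
  Match 2: 'a' (a not followed by b)
  Match 3: 'a' (a not followed by b)
  Match 4: 'a' (a not followed by b)
Total matches: 4

4


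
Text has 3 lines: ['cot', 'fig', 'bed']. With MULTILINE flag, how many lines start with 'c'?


With MULTILINE flag, ^ matches the start of each line.
Lines: ['cot', 'fig', 'bed']
Checking which lines start with 'c':
  Line 1: 'cot' -> MATCH
  Line 2: 'fig' -> no
  Line 3: 'bed' -> no
Matching lines: ['cot']
Count: 1

1


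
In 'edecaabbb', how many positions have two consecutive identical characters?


Looking for consecutive identical characters in 'edecaabbb':
  pos 0-1: 'e' vs 'd' -> different
  pos 1-2: 'd' vs 'e' -> different
  pos 2-3: 'e' vs 'c' -> different
  pos 3-4: 'c' vs 'a' -> different
  pos 4-5: 'a' vs 'a' -> MATCH ('aa')
  pos 5-6: 'a' vs 'b' -> different
  pos 6-7: 'b' vs 'b' -> MATCH ('bb')
  pos 7-8: 'b' vs 'b' -> MATCH ('bb')
Consecutive identical pairs: ['aa', 'bb', 'bb']
Count: 3

3


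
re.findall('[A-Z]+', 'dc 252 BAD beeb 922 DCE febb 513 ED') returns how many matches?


Pattern '[A-Z]+' finds one or more uppercase letters.
Text: 'dc 252 BAD beeb 922 DCE febb 513 ED'
Scanning for matches:
  Match 1: 'BAD'
  Match 2: 'DCE'
  Match 3: 'ED'
Total matches: 3

3


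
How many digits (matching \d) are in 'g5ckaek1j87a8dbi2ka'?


\d matches any digit 0-9.
Scanning 'g5ckaek1j87a8dbi2ka':
  pos 1: '5' -> DIGIT
  pos 7: '1' -> DIGIT
  pos 9: '8' -> DIGIT
  pos 10: '7' -> DIGIT
  pos 12: '8' -> DIGIT
  pos 16: '2' -> DIGIT
Digits found: ['5', '1', '8', '7', '8', '2']
Total: 6

6


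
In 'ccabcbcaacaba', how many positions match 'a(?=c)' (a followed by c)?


Lookahead 'a(?=c)' matches 'a' only when followed by 'c'.
String: 'ccabcbcaacaba'
Checking each position where char is 'a':
  pos 2: 'a' -> no (next='b')
  pos 7: 'a' -> no (next='a')
  pos 8: 'a' -> MATCH (next='c')
  pos 10: 'a' -> no (next='b')
Matching positions: [8]
Count: 1

1


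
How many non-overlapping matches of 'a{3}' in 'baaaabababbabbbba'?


Pattern 'a{3}' matches exactly 3 consecutive a's (greedy, non-overlapping).
String: 'baaaabababbabbbba'
Scanning for runs of a's:
  Run at pos 1: 'aaaa' (length 4) -> 1 match(es)
  Run at pos 6: 'a' (length 1) -> 0 match(es)
  Run at pos 8: 'a' (length 1) -> 0 match(es)
  Run at pos 11: 'a' (length 1) -> 0 match(es)
  Run at pos 16: 'a' (length 1) -> 0 match(es)
Matches found: ['aaa']
Total: 1

1


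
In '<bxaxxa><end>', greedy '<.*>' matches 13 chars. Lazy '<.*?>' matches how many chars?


Greedy '<.*>' tries to match as MUCH as possible.
Lazy '<.*?>' tries to match as LITTLE as possible.

String: '<bxaxxa><end>'
Greedy '<.*>' starts at first '<' and extends to the LAST '>': '<bxaxxa><end>' (13 chars)
Lazy '<.*?>' starts at first '<' and stops at the FIRST '>': '<bxaxxa>' (8 chars)

8


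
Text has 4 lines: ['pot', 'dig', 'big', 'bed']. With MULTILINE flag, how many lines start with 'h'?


With MULTILINE flag, ^ matches the start of each line.
Lines: ['pot', 'dig', 'big', 'bed']
Checking which lines start with 'h':
  Line 1: 'pot' -> no
  Line 2: 'dig' -> no
  Line 3: 'big' -> no
  Line 4: 'bed' -> no
Matching lines: []
Count: 0

0


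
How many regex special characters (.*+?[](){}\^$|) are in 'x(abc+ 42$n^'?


Regex special characters are: . * + ? [ ] ( ) { } \ ^ $ |
Scanning 'x(abc+ 42$n^':
  pos 1: '(' -> SPECIAL
  pos 5: '+' -> SPECIAL
  pos 9: '$' -> SPECIAL
  pos 11: '^' -> SPECIAL
Special chars found: ['(', '+', '$', '^']
Total: 4

4


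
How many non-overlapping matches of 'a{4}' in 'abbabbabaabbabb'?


Pattern 'a{4}' matches exactly 4 consecutive a's (greedy, non-overlapping).
String: 'abbabbabaabbabb'
Scanning for runs of a's:
  Run at pos 0: 'a' (length 1) -> 0 match(es)
  Run at pos 3: 'a' (length 1) -> 0 match(es)
  Run at pos 6: 'a' (length 1) -> 0 match(es)
  Run at pos 8: 'aa' (length 2) -> 0 match(es)
  Run at pos 12: 'a' (length 1) -> 0 match(es)
Matches found: []
Total: 0

0


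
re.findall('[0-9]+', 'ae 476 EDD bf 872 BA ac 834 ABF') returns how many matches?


Pattern '[0-9]+' finds one or more digits.
Text: 'ae 476 EDD bf 872 BA ac 834 ABF'
Scanning for matches:
  Match 1: '476'
  Match 2: '872'
  Match 3: '834'
Total matches: 3

3


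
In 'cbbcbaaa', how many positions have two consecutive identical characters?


Looking for consecutive identical characters in 'cbbcbaaa':
  pos 0-1: 'c' vs 'b' -> different
  pos 1-2: 'b' vs 'b' -> MATCH ('bb')
  pos 2-3: 'b' vs 'c' -> different
  pos 3-4: 'c' vs 'b' -> different
  pos 4-5: 'b' vs 'a' -> different
  pos 5-6: 'a' vs 'a' -> MATCH ('aa')
  pos 6-7: 'a' vs 'a' -> MATCH ('aa')
Consecutive identical pairs: ['bb', 'aa', 'aa']
Count: 3

3


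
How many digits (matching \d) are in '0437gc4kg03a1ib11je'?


\d matches any digit 0-9.
Scanning '0437gc4kg03a1ib11je':
  pos 0: '0' -> DIGIT
  pos 1: '4' -> DIGIT
  pos 2: '3' -> DIGIT
  pos 3: '7' -> DIGIT
  pos 6: '4' -> DIGIT
  pos 9: '0' -> DIGIT
  pos 10: '3' -> DIGIT
  pos 12: '1' -> DIGIT
  pos 15: '1' -> DIGIT
  pos 16: '1' -> DIGIT
Digits found: ['0', '4', '3', '7', '4', '0', '3', '1', '1', '1']
Total: 10

10


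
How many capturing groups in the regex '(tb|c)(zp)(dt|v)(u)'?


To count capturing groups, count each '(' that starts a group.
Pattern: '(tb|c)(zp)(dt|v)(u)'
Walking through the pattern:
  Position 0: '(' -> group #1
  Position 6: '(' -> group #2
  Position 10: '(' -> group #3
  Position 16: '(' -> group #4
Total capturing groups: 4

4


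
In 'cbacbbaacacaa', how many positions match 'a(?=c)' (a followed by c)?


Lookahead 'a(?=c)' matches 'a' only when followed by 'c'.
String: 'cbacbbaacacaa'
Checking each position where char is 'a':
  pos 2: 'a' -> MATCH (next='c')
  pos 6: 'a' -> no (next='a')
  pos 7: 'a' -> MATCH (next='c')
  pos 9: 'a' -> MATCH (next='c')
  pos 11: 'a' -> no (next='a')
Matching positions: [2, 7, 9]
Count: 3

3


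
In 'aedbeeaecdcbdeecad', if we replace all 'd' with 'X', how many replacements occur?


re.sub('d', 'X', text) replaces every occurrence of 'd' with 'X'.
Text: 'aedbeeaecdcbdeecad'
Scanning for 'd':
  pos 2: 'd' -> replacement #1
  pos 9: 'd' -> replacement #2
  pos 12: 'd' -> replacement #3
  pos 17: 'd' -> replacement #4
Total replacements: 4

4


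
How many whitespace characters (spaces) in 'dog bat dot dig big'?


\s matches whitespace characters (spaces, tabs, etc.).
Text: 'dog bat dot dig big'
This text has 5 words separated by spaces.
Number of spaces = number of words - 1 = 5 - 1 = 4

4


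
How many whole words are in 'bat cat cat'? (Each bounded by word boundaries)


Word boundaries (\b) mark the start/end of each word.
Text: 'bat cat cat'
Splitting by whitespace:
  Word 1: 'bat'
  Word 2: 'cat'
  Word 3: 'cat'
Total whole words: 3

3


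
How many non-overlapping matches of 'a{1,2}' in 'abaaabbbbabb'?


Pattern 'a{1,2}' matches between 1 and 2 consecutive a's (greedy).
String: 'abaaabbbbabb'
Finding runs of a's and applying greedy matching:
  Run at pos 0: 'a' (length 1)
  Run at pos 2: 'aaa' (length 3)
  Run at pos 9: 'a' (length 1)
Matches: ['a', 'aa', 'a', 'a']
Count: 4

4


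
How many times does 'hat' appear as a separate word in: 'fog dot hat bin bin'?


Scanning each word for exact match 'hat':
  Word 1: 'fog' -> no
  Word 2: 'dot' -> no
  Word 3: 'hat' -> MATCH
  Word 4: 'bin' -> no
  Word 5: 'bin' -> no
Total matches: 1

1


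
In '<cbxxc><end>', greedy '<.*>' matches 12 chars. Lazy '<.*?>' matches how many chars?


Greedy '<.*>' tries to match as MUCH as possible.
Lazy '<.*?>' tries to match as LITTLE as possible.

String: '<cbxxc><end>'
Greedy '<.*>' starts at first '<' and extends to the LAST '>': '<cbxxc><end>' (12 chars)
Lazy '<.*?>' starts at first '<' and stops at the FIRST '>': '<cbxxc>' (7 chars)

7


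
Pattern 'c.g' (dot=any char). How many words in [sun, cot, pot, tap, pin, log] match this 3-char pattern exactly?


Pattern 'c.g' means: starts with 'c', any single char, ends with 'g'.
Checking each word (must be exactly 3 chars):
  'sun' (len=3): no
  'cot' (len=3): no
  'pot' (len=3): no
  'tap' (len=3): no
  'pin' (len=3): no
  'log' (len=3): no
Matching words: []
Total: 0

0


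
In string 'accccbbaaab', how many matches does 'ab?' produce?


Pattern 'ab?' matches 'a' optionally followed by 'b'.
String: 'accccbbaaab'
Scanning left to right for 'a' then checking next char:
  Match 1: 'a' (a not followed by b)
  Match 2: 'a' (a not followed by b)
  Match 3: 'a' (a not followed by b)
  Match 4: 'ab' (a followed by b)
Total matches: 4

4


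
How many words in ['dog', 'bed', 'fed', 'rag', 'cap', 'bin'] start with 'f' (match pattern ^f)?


Pattern ^f anchors to start of word. Check which words begin with 'f':
  'dog' -> no
  'bed' -> no
  'fed' -> MATCH (starts with 'f')
  'rag' -> no
  'cap' -> no
  'bin' -> no
Matching words: ['fed']
Count: 1

1


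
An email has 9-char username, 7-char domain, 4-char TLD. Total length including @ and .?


An email address has format: username@domain.tld
Username length: 9
'@' character: 1
Domain length: 7
'.' character: 1
TLD length: 4
Total = 9 + 1 + 7 + 1 + 4 = 22

22


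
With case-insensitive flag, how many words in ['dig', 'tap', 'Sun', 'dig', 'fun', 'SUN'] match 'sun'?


Case-insensitive matching: compare each word's lowercase form to 'sun'.
  'dig' -> lower='dig' -> no
  'tap' -> lower='tap' -> no
  'Sun' -> lower='sun' -> MATCH
  'dig' -> lower='dig' -> no
  'fun' -> lower='fun' -> no
  'SUN' -> lower='sun' -> MATCH
Matches: ['Sun', 'SUN']
Count: 2

2


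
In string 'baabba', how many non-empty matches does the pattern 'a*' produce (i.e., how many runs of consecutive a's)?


Pattern 'a*' matches zero or more a's. We want non-empty runs of consecutive a's.
String: 'baabba'
Walking through the string to find runs of a's:
  Run 1: positions 1-2 -> 'aa'
  Run 2: positions 5-5 -> 'a'
Non-empty runs found: ['aa', 'a']
Count: 2

2


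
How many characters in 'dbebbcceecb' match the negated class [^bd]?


Negated class [^bd] matches any char NOT in {b, d}
Scanning 'dbebbcceecb':
  pos 0: 'd' -> no (excluded)
  pos 1: 'b' -> no (excluded)
  pos 2: 'e' -> MATCH
  pos 3: 'b' -> no (excluded)
  pos 4: 'b' -> no (excluded)
  pos 5: 'c' -> MATCH
  pos 6: 'c' -> MATCH
  pos 7: 'e' -> MATCH
  pos 8: 'e' -> MATCH
  pos 9: 'c' -> MATCH
  pos 10: 'b' -> no (excluded)
Total matches: 6

6


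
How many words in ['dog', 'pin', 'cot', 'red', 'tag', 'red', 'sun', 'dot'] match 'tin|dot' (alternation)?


Alternation 'tin|dot' matches either 'tin' or 'dot'.
Checking each word:
  'dog' -> no
  'pin' -> no
  'cot' -> no
  'red' -> no
  'tag' -> no
  'red' -> no
  'sun' -> no
  'dot' -> MATCH
Matches: ['dot']
Count: 1

1


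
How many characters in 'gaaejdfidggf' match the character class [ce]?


Character class [ce] matches any of: {c, e}
Scanning string 'gaaejdfidggf' character by character:
  pos 0: 'g' -> no
  pos 1: 'a' -> no
  pos 2: 'a' -> no
  pos 3: 'e' -> MATCH
  pos 4: 'j' -> no
  pos 5: 'd' -> no
  pos 6: 'f' -> no
  pos 7: 'i' -> no
  pos 8: 'd' -> no
  pos 9: 'g' -> no
  pos 10: 'g' -> no
  pos 11: 'f' -> no
Total matches: 1

1


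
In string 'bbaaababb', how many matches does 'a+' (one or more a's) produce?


Pattern 'a+' matches one or more consecutive a's.
String: 'bbaaababb'
Scanning for runs of a:
  Match 1: 'aaa' (length 3)
  Match 2: 'a' (length 1)
Total matches: 2

2


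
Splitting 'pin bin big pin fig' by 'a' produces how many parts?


Splitting by 'a' breaks the string at each occurrence of the separator.
Text: 'pin bin big pin fig'
Parts after split:
  Part 1: 'pin bin big pin fig'
Total parts: 1

1


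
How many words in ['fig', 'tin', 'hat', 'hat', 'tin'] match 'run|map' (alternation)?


Alternation 'run|map' matches either 'run' or 'map'.
Checking each word:
  'fig' -> no
  'tin' -> no
  'hat' -> no
  'hat' -> no
  'tin' -> no
Matches: []
Count: 0

0


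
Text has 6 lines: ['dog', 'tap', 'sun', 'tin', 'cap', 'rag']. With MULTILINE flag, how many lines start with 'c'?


With MULTILINE flag, ^ matches the start of each line.
Lines: ['dog', 'tap', 'sun', 'tin', 'cap', 'rag']
Checking which lines start with 'c':
  Line 1: 'dog' -> no
  Line 2: 'tap' -> no
  Line 3: 'sun' -> no
  Line 4: 'tin' -> no
  Line 5: 'cap' -> MATCH
  Line 6: 'rag' -> no
Matching lines: ['cap']
Count: 1

1


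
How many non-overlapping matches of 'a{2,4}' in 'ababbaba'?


Pattern 'a{2,4}' matches between 2 and 4 consecutive a's (greedy).
String: 'ababbaba'
Finding runs of a's and applying greedy matching:
  Run at pos 0: 'a' (length 1)
  Run at pos 2: 'a' (length 1)
  Run at pos 5: 'a' (length 1)
  Run at pos 7: 'a' (length 1)
Matches: []
Count: 0

0


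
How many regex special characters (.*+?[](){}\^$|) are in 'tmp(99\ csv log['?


Regex special characters are: . * + ? [ ] ( ) { } \ ^ $ |
Scanning 'tmp(99\ csv log[':
  pos 3: '(' -> SPECIAL
  pos 6: '\' -> SPECIAL
  pos 15: '[' -> SPECIAL
Special chars found: ['(', '\\', '[']
Total: 3

3


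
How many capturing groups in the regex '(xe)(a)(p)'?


To count capturing groups, count each '(' that starts a group.
Pattern: '(xe)(a)(p)'
Walking through the pattern:
  Position 0: '(' -> group #1
  Position 4: '(' -> group #2
  Position 7: '(' -> group #3
Total capturing groups: 3

3


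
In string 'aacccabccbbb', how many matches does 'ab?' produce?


Pattern 'ab?' matches 'a' optionally followed by 'b'.
String: 'aacccabccbbb'
Scanning left to right for 'a' then checking next char:
  Match 1: 'a' (a not followed by b)
  Match 2: 'a' (a not followed by b)
  Match 3: 'ab' (a followed by b)
Total matches: 3

3


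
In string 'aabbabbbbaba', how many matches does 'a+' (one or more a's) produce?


Pattern 'a+' matches one or more consecutive a's.
String: 'aabbabbbbaba'
Scanning for runs of a:
  Match 1: 'aa' (length 2)
  Match 2: 'a' (length 1)
  Match 3: 'a' (length 1)
  Match 4: 'a' (length 1)
Total matches: 4

4


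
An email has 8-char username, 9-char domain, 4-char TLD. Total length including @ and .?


An email address has format: username@domain.tld
Username length: 8
'@' character: 1
Domain length: 9
'.' character: 1
TLD length: 4
Total = 8 + 1 + 9 + 1 + 4 = 23

23


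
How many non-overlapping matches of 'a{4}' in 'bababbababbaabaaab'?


Pattern 'a{4}' matches exactly 4 consecutive a's (greedy, non-overlapping).
String: 'bababbababbaabaaab'
Scanning for runs of a's:
  Run at pos 1: 'a' (length 1) -> 0 match(es)
  Run at pos 3: 'a' (length 1) -> 0 match(es)
  Run at pos 6: 'a' (length 1) -> 0 match(es)
  Run at pos 8: 'a' (length 1) -> 0 match(es)
  Run at pos 11: 'aa' (length 2) -> 0 match(es)
  Run at pos 14: 'aaa' (length 3) -> 0 match(es)
Matches found: []
Total: 0

0


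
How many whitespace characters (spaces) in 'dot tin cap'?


\s matches whitespace characters (spaces, tabs, etc.).
Text: 'dot tin cap'
This text has 3 words separated by spaces.
Number of spaces = number of words - 1 = 3 - 1 = 2

2


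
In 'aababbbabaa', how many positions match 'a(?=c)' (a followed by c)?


Lookahead 'a(?=c)' matches 'a' only when followed by 'c'.
String: 'aababbbabaa'
Checking each position where char is 'a':
  pos 0: 'a' -> no (next='a')
  pos 1: 'a' -> no (next='b')
  pos 3: 'a' -> no (next='b')
  pos 7: 'a' -> no (next='b')
  pos 9: 'a' -> no (next='a')
Matching positions: []
Count: 0

0


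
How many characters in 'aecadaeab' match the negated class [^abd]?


Negated class [^abd] matches any char NOT in {a, b, d}
Scanning 'aecadaeab':
  pos 0: 'a' -> no (excluded)
  pos 1: 'e' -> MATCH
  pos 2: 'c' -> MATCH
  pos 3: 'a' -> no (excluded)
  pos 4: 'd' -> no (excluded)
  pos 5: 'a' -> no (excluded)
  pos 6: 'e' -> MATCH
  pos 7: 'a' -> no (excluded)
  pos 8: 'b' -> no (excluded)
Total matches: 3

3


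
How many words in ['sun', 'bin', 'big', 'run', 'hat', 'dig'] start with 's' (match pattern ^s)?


Pattern ^s anchors to start of word. Check which words begin with 's':
  'sun' -> MATCH (starts with 's')
  'bin' -> no
  'big' -> no
  'run' -> no
  'hat' -> no
  'dig' -> no
Matching words: ['sun']
Count: 1

1


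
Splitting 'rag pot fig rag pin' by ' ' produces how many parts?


Splitting by ' ' breaks the string at each occurrence of the separator.
Text: 'rag pot fig rag pin'
Parts after split:
  Part 1: 'rag'
  Part 2: 'pot'
  Part 3: 'fig'
  Part 4: 'rag'
  Part 5: 'pin'
Total parts: 5

5


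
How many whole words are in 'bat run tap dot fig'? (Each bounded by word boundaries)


Word boundaries (\b) mark the start/end of each word.
Text: 'bat run tap dot fig'
Splitting by whitespace:
  Word 1: 'bat'
  Word 2: 'run'
  Word 3: 'tap'
  Word 4: 'dot'
  Word 5: 'fig'
Total whole words: 5

5


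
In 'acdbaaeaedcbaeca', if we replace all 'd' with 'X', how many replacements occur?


re.sub('d', 'X', text) replaces every occurrence of 'd' with 'X'.
Text: 'acdbaaeaedcbaeca'
Scanning for 'd':
  pos 2: 'd' -> replacement #1
  pos 9: 'd' -> replacement #2
Total replacements: 2

2


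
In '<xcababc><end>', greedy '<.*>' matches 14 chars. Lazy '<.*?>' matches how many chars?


Greedy '<.*>' tries to match as MUCH as possible.
Lazy '<.*?>' tries to match as LITTLE as possible.

String: '<xcababc><end>'
Greedy '<.*>' starts at first '<' and extends to the LAST '>': '<xcababc><end>' (14 chars)
Lazy '<.*?>' starts at first '<' and stops at the FIRST '>': '<xcababc>' (9 chars)

9


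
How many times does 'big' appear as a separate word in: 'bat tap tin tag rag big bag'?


Scanning each word for exact match 'big':
  Word 1: 'bat' -> no
  Word 2: 'tap' -> no
  Word 3: 'tin' -> no
  Word 4: 'tag' -> no
  Word 5: 'rag' -> no
  Word 6: 'big' -> MATCH
  Word 7: 'bag' -> no
Total matches: 1

1


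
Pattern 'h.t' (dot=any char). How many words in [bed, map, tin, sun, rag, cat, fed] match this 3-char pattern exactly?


Pattern 'h.t' means: starts with 'h', any single char, ends with 't'.
Checking each word (must be exactly 3 chars):
  'bed' (len=3): no
  'map' (len=3): no
  'tin' (len=3): no
  'sun' (len=3): no
  'rag' (len=3): no
  'cat' (len=3): no
  'fed' (len=3): no
Matching words: []
Total: 0

0


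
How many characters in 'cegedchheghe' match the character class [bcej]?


Character class [bcej] matches any of: {b, c, e, j}
Scanning string 'cegedchheghe' character by character:
  pos 0: 'c' -> MATCH
  pos 1: 'e' -> MATCH
  pos 2: 'g' -> no
  pos 3: 'e' -> MATCH
  pos 4: 'd' -> no
  pos 5: 'c' -> MATCH
  pos 6: 'h' -> no
  pos 7: 'h' -> no
  pos 8: 'e' -> MATCH
  pos 9: 'g' -> no
  pos 10: 'h' -> no
  pos 11: 'e' -> MATCH
Total matches: 6

6


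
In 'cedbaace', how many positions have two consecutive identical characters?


Looking for consecutive identical characters in 'cedbaace':
  pos 0-1: 'c' vs 'e' -> different
  pos 1-2: 'e' vs 'd' -> different
  pos 2-3: 'd' vs 'b' -> different
  pos 3-4: 'b' vs 'a' -> different
  pos 4-5: 'a' vs 'a' -> MATCH ('aa')
  pos 5-6: 'a' vs 'c' -> different
  pos 6-7: 'c' vs 'e' -> different
Consecutive identical pairs: ['aa']
Count: 1

1


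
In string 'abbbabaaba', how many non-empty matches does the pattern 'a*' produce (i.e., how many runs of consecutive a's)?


Pattern 'a*' matches zero or more a's. We want non-empty runs of consecutive a's.
String: 'abbbabaaba'
Walking through the string to find runs of a's:
  Run 1: positions 0-0 -> 'a'
  Run 2: positions 4-4 -> 'a'
  Run 3: positions 6-7 -> 'aa'
  Run 4: positions 9-9 -> 'a'
Non-empty runs found: ['a', 'a', 'aa', 'a']
Count: 4

4


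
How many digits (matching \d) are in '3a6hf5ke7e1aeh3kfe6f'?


\d matches any digit 0-9.
Scanning '3a6hf5ke7e1aeh3kfe6f':
  pos 0: '3' -> DIGIT
  pos 2: '6' -> DIGIT
  pos 5: '5' -> DIGIT
  pos 8: '7' -> DIGIT
  pos 10: '1' -> DIGIT
  pos 14: '3' -> DIGIT
  pos 18: '6' -> DIGIT
Digits found: ['3', '6', '5', '7', '1', '3', '6']
Total: 7

7


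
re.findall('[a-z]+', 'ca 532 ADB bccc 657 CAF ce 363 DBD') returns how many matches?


Pattern '[a-z]+' finds one or more lowercase letters.
Text: 'ca 532 ADB bccc 657 CAF ce 363 DBD'
Scanning for matches:
  Match 1: 'ca'
  Match 2: 'bccc'
  Match 3: 'ce'
Total matches: 3

3


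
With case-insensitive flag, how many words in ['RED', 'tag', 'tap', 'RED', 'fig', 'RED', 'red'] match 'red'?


Case-insensitive matching: compare each word's lowercase form to 'red'.
  'RED' -> lower='red' -> MATCH
  'tag' -> lower='tag' -> no
  'tap' -> lower='tap' -> no
  'RED' -> lower='red' -> MATCH
  'fig' -> lower='fig' -> no
  'RED' -> lower='red' -> MATCH
  'red' -> lower='red' -> MATCH
Matches: ['RED', 'RED', 'RED', 'red']
Count: 4

4


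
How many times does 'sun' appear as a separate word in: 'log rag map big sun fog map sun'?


Scanning each word for exact match 'sun':
  Word 1: 'log' -> no
  Word 2: 'rag' -> no
  Word 3: 'map' -> no
  Word 4: 'big' -> no
  Word 5: 'sun' -> MATCH
  Word 6: 'fog' -> no
  Word 7: 'map' -> no
  Word 8: 'sun' -> MATCH
Total matches: 2

2


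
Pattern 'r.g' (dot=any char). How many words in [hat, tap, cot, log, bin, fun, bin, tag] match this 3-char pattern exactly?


Pattern 'r.g' means: starts with 'r', any single char, ends with 'g'.
Checking each word (must be exactly 3 chars):
  'hat' (len=3): no
  'tap' (len=3): no
  'cot' (len=3): no
  'log' (len=3): no
  'bin' (len=3): no
  'fun' (len=3): no
  'bin' (len=3): no
  'tag' (len=3): no
Matching words: []
Total: 0

0


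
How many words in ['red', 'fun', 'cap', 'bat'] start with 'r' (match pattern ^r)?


Pattern ^r anchors to start of word. Check which words begin with 'r':
  'red' -> MATCH (starts with 'r')
  'fun' -> no
  'cap' -> no
  'bat' -> no
Matching words: ['red']
Count: 1

1


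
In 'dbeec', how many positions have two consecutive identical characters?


Looking for consecutive identical characters in 'dbeec':
  pos 0-1: 'd' vs 'b' -> different
  pos 1-2: 'b' vs 'e' -> different
  pos 2-3: 'e' vs 'e' -> MATCH ('ee')
  pos 3-4: 'e' vs 'c' -> different
Consecutive identical pairs: ['ee']
Count: 1

1


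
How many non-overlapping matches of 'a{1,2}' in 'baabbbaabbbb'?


Pattern 'a{1,2}' matches between 1 and 2 consecutive a's (greedy).
String: 'baabbbaabbbb'
Finding runs of a's and applying greedy matching:
  Run at pos 1: 'aa' (length 2)
  Run at pos 6: 'aa' (length 2)
Matches: ['aa', 'aa']
Count: 2

2


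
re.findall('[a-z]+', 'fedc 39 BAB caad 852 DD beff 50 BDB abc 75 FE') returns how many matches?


Pattern '[a-z]+' finds one or more lowercase letters.
Text: 'fedc 39 BAB caad 852 DD beff 50 BDB abc 75 FE'
Scanning for matches:
  Match 1: 'fedc'
  Match 2: 'caad'
  Match 3: 'beff'
  Match 4: 'abc'
Total matches: 4

4


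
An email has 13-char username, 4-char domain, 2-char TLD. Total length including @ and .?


An email address has format: username@domain.tld
Username length: 13
'@' character: 1
Domain length: 4
'.' character: 1
TLD length: 2
Total = 13 + 1 + 4 + 1 + 2 = 21

21


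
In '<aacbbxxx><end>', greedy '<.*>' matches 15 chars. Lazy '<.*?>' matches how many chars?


Greedy '<.*>' tries to match as MUCH as possible.
Lazy '<.*?>' tries to match as LITTLE as possible.

String: '<aacbbxxx><end>'
Greedy '<.*>' starts at first '<' and extends to the LAST '>': '<aacbbxxx><end>' (15 chars)
Lazy '<.*?>' starts at first '<' and stops at the FIRST '>': '<aacbbxxx>' (10 chars)

10


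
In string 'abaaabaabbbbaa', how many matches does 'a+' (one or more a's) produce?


Pattern 'a+' matches one or more consecutive a's.
String: 'abaaabaabbbbaa'
Scanning for runs of a:
  Match 1: 'a' (length 1)
  Match 2: 'aaa' (length 3)
  Match 3: 'aa' (length 2)
  Match 4: 'aa' (length 2)
Total matches: 4

4


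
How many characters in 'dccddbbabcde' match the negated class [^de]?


Negated class [^de] matches any char NOT in {d, e}
Scanning 'dccddbbabcde':
  pos 0: 'd' -> no (excluded)
  pos 1: 'c' -> MATCH
  pos 2: 'c' -> MATCH
  pos 3: 'd' -> no (excluded)
  pos 4: 'd' -> no (excluded)
  pos 5: 'b' -> MATCH
  pos 6: 'b' -> MATCH
  pos 7: 'a' -> MATCH
  pos 8: 'b' -> MATCH
  pos 9: 'c' -> MATCH
  pos 10: 'd' -> no (excluded)
  pos 11: 'e' -> no (excluded)
Total matches: 7

7


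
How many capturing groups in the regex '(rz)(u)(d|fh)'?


To count capturing groups, count each '(' that starts a group.
Pattern: '(rz)(u)(d|fh)'
Walking through the pattern:
  Position 0: '(' -> group #1
  Position 4: '(' -> group #2
  Position 7: '(' -> group #3
Total capturing groups: 3

3


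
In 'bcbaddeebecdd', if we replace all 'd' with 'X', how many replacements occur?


re.sub('d', 'X', text) replaces every occurrence of 'd' with 'X'.
Text: 'bcbaddeebecdd'
Scanning for 'd':
  pos 4: 'd' -> replacement #1
  pos 5: 'd' -> replacement #2
  pos 11: 'd' -> replacement #3
  pos 12: 'd' -> replacement #4
Total replacements: 4

4


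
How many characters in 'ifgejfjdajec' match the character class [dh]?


Character class [dh] matches any of: {d, h}
Scanning string 'ifgejfjdajec' character by character:
  pos 0: 'i' -> no
  pos 1: 'f' -> no
  pos 2: 'g' -> no
  pos 3: 'e' -> no
  pos 4: 'j' -> no
  pos 5: 'f' -> no
  pos 6: 'j' -> no
  pos 7: 'd' -> MATCH
  pos 8: 'a' -> no
  pos 9: 'j' -> no
  pos 10: 'e' -> no
  pos 11: 'c' -> no
Total matches: 1

1


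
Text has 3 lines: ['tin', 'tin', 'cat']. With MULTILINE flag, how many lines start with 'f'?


With MULTILINE flag, ^ matches the start of each line.
Lines: ['tin', 'tin', 'cat']
Checking which lines start with 'f':
  Line 1: 'tin' -> no
  Line 2: 'tin' -> no
  Line 3: 'cat' -> no
Matching lines: []
Count: 0

0


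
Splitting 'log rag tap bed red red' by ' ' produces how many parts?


Splitting by ' ' breaks the string at each occurrence of the separator.
Text: 'log rag tap bed red red'
Parts after split:
  Part 1: 'log'
  Part 2: 'rag'
  Part 3: 'tap'
  Part 4: 'bed'
  Part 5: 'red'
  Part 6: 'red'
Total parts: 6

6


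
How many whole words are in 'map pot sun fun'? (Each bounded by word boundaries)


Word boundaries (\b) mark the start/end of each word.
Text: 'map pot sun fun'
Splitting by whitespace:
  Word 1: 'map'
  Word 2: 'pot'
  Word 3: 'sun'
  Word 4: 'fun'
Total whole words: 4

4


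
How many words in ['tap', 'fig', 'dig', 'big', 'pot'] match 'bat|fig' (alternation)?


Alternation 'bat|fig' matches either 'bat' or 'fig'.
Checking each word:
  'tap' -> no
  'fig' -> MATCH
  'dig' -> no
  'big' -> no
  'pot' -> no
Matches: ['fig']
Count: 1

1


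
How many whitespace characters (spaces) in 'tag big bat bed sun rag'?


\s matches whitespace characters (spaces, tabs, etc.).
Text: 'tag big bat bed sun rag'
This text has 6 words separated by spaces.
Number of spaces = number of words - 1 = 6 - 1 = 5

5


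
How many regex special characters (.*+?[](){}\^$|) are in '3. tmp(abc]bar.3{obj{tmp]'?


Regex special characters are: . * + ? [ ] ( ) { } \ ^ $ |
Scanning '3. tmp(abc]bar.3{obj{tmp]':
  pos 1: '.' -> SPECIAL
  pos 6: '(' -> SPECIAL
  pos 10: ']' -> SPECIAL
  pos 14: '.' -> SPECIAL
  pos 16: '{' -> SPECIAL
  pos 20: '{' -> SPECIAL
  pos 24: ']' -> SPECIAL
Special chars found: ['.', '(', ']', '.', '{', '{', ']']
Total: 7

7


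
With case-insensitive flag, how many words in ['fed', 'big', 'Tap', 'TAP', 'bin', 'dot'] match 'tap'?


Case-insensitive matching: compare each word's lowercase form to 'tap'.
  'fed' -> lower='fed' -> no
  'big' -> lower='big' -> no
  'Tap' -> lower='tap' -> MATCH
  'TAP' -> lower='tap' -> MATCH
  'bin' -> lower='bin' -> no
  'dot' -> lower='dot' -> no
Matches: ['Tap', 'TAP']
Count: 2

2


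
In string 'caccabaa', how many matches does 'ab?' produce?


Pattern 'ab?' matches 'a' optionally followed by 'b'.
String: 'caccabaa'
Scanning left to right for 'a' then checking next char:
  Match 1: 'a' (a not followed by b)
  Match 2: 'ab' (a followed by b)
  Match 3: 'a' (a not followed by b)
  Match 4: 'a' (a not followed by b)
Total matches: 4

4


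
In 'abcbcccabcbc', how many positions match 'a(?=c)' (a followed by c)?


Lookahead 'a(?=c)' matches 'a' only when followed by 'c'.
String: 'abcbcccabcbc'
Checking each position where char is 'a':
  pos 0: 'a' -> no (next='b')
  pos 7: 'a' -> no (next='b')
Matching positions: []
Count: 0

0


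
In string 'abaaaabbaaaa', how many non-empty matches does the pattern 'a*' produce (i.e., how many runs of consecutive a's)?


Pattern 'a*' matches zero or more a's. We want non-empty runs of consecutive a's.
String: 'abaaaabbaaaa'
Walking through the string to find runs of a's:
  Run 1: positions 0-0 -> 'a'
  Run 2: positions 2-5 -> 'aaaa'
  Run 3: positions 8-11 -> 'aaaa'
Non-empty runs found: ['a', 'aaaa', 'aaaa']
Count: 3

3


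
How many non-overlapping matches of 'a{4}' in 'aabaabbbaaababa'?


Pattern 'a{4}' matches exactly 4 consecutive a's (greedy, non-overlapping).
String: 'aabaabbbaaababa'
Scanning for runs of a's:
  Run at pos 0: 'aa' (length 2) -> 0 match(es)
  Run at pos 3: 'aa' (length 2) -> 0 match(es)
  Run at pos 8: 'aaa' (length 3) -> 0 match(es)
  Run at pos 12: 'a' (length 1) -> 0 match(es)
  Run at pos 14: 'a' (length 1) -> 0 match(es)
Matches found: []
Total: 0

0


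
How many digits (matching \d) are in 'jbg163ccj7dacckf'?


\d matches any digit 0-9.
Scanning 'jbg163ccj7dacckf':
  pos 3: '1' -> DIGIT
  pos 4: '6' -> DIGIT
  pos 5: '3' -> DIGIT
  pos 9: '7' -> DIGIT
Digits found: ['1', '6', '3', '7']
Total: 4

4


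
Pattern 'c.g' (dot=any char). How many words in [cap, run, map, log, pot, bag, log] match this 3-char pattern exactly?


Pattern 'c.g' means: starts with 'c', any single char, ends with 'g'.
Checking each word (must be exactly 3 chars):
  'cap' (len=3): no
  'run' (len=3): no
  'map' (len=3): no
  'log' (len=3): no
  'pot' (len=3): no
  'bag' (len=3): no
  'log' (len=3): no
Matching words: []
Total: 0

0


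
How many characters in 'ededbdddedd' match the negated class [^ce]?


Negated class [^ce] matches any char NOT in {c, e}
Scanning 'ededbdddedd':
  pos 0: 'e' -> no (excluded)
  pos 1: 'd' -> MATCH
  pos 2: 'e' -> no (excluded)
  pos 3: 'd' -> MATCH
  pos 4: 'b' -> MATCH
  pos 5: 'd' -> MATCH
  pos 6: 'd' -> MATCH
  pos 7: 'd' -> MATCH
  pos 8: 'e' -> no (excluded)
  pos 9: 'd' -> MATCH
  pos 10: 'd' -> MATCH
Total matches: 8

8


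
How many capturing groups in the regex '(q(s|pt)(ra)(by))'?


To count capturing groups, count each '(' that starts a group.
Pattern: '(q(s|pt)(ra)(by))'
Walking through the pattern:
  Position 0: '(' -> group #1
  Position 2: '(' -> group #2
  Position 8: '(' -> group #3
  Position 12: '(' -> group #4
Total capturing groups: 4

4


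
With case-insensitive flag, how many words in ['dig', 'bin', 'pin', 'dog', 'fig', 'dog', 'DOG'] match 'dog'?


Case-insensitive matching: compare each word's lowercase form to 'dog'.
  'dig' -> lower='dig' -> no
  'bin' -> lower='bin' -> no
  'pin' -> lower='pin' -> no
  'dog' -> lower='dog' -> MATCH
  'fig' -> lower='fig' -> no
  'dog' -> lower='dog' -> MATCH
  'DOG' -> lower='dog' -> MATCH
Matches: ['dog', 'dog', 'DOG']
Count: 3

3
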